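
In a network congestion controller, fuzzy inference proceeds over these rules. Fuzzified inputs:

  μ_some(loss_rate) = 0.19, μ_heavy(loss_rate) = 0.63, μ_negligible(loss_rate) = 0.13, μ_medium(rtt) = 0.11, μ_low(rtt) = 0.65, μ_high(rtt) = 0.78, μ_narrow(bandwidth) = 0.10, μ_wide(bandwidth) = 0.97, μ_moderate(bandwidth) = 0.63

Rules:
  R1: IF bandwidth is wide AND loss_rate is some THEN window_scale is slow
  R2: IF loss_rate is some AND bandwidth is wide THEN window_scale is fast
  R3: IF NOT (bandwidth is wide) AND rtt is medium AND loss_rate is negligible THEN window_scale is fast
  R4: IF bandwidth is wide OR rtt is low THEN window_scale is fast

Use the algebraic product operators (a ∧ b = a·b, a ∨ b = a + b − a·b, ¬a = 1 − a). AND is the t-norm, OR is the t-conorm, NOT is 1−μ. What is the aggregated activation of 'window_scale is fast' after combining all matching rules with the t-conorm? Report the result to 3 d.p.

0.991

R1: wide=0.97, some=0.19; AND[a·b] → w = 0.1843
R2: some=0.19, wide=0.97; AND[a·b] → w = 0.1843
R3: ¬wide=1−0.97=0.03, medium=0.11, negligible=0.13; AND[a·b] → w = 0.0004
R4: wide=0.97, low=0.65; OR[a + b − a·b] → w = 0.9895
Rules with consequent 'fast': {R2, R3, R4} → strengths 0.1843, 0.0004, 0.9895
Aggregate via t-conorm [a + b − a·b]: 0.9914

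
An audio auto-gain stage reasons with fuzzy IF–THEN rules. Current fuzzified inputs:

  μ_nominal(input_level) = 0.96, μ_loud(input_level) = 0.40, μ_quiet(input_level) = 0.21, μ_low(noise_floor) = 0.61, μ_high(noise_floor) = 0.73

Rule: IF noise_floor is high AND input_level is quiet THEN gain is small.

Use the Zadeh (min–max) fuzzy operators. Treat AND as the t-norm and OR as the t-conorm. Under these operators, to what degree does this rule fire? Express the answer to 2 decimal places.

firing strength: high=0.73, quiet=0.21; AND[min(a, b)] → w = 0.21

0.21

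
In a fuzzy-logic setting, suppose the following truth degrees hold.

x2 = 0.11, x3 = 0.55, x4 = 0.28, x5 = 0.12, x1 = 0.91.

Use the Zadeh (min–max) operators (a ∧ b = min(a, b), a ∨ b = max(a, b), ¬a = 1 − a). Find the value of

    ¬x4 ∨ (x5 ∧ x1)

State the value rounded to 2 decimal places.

0.72

¬x4 = 1 − 0.28 = 0.72
x5 ∧ x1 = min(a, b) on (0.12, 0.91) = 0.12
¬x4 ∨ (x5 ∧ x1) = max(a, b) on (0.72, 0.12) = 0.72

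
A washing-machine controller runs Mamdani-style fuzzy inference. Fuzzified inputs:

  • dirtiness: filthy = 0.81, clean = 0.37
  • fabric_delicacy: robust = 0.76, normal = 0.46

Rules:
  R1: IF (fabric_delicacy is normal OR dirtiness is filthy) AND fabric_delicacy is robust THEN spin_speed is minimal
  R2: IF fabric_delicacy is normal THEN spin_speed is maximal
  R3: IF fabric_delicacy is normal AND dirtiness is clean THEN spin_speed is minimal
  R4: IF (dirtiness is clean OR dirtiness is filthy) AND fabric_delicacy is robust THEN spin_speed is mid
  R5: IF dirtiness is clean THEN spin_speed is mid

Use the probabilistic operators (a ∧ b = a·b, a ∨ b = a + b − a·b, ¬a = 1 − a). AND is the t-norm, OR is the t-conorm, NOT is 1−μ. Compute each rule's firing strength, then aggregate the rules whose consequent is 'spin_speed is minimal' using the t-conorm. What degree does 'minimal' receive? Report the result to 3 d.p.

R1: (normal=0.46 OR filthy=0.81) = 0.8974; AND[a·b] with robust=0.76 → w = 0.6820
R2: normal=0.46 → w = 0.4600
R3: normal=0.46, clean=0.37; AND[a·b] → w = 0.1702
R4: (clean=0.37 OR filthy=0.81) = 0.8803; AND[a·b] with robust=0.76 → w = 0.6690
R5: clean=0.37 → w = 0.3700
Rules with consequent 'minimal': {R1, R3} → strengths 0.6820, 0.1702
Aggregate via t-conorm [a + b − a·b]: 0.7361

0.736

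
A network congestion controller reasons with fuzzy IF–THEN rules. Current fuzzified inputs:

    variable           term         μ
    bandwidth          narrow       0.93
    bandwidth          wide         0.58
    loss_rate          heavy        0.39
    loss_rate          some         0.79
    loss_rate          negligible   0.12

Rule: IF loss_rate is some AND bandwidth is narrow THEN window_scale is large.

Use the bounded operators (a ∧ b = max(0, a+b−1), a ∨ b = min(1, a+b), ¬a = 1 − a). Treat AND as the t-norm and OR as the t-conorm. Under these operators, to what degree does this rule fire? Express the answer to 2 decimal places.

0.72

firing strength: some=0.79, narrow=0.93; AND[max(0, a+b−1)] → w = 0.72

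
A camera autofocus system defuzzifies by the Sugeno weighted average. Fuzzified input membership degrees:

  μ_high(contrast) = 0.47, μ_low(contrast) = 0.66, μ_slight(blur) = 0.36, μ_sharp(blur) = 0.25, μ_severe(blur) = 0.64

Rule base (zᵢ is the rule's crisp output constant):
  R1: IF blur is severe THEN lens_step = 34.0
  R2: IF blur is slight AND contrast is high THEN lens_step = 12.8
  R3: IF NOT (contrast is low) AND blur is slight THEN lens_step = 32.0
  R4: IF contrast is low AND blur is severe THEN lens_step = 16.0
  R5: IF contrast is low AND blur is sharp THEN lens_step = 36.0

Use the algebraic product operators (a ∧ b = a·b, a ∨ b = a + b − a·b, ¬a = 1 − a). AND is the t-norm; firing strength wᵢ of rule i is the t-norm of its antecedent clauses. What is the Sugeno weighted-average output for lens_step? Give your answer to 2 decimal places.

26.69

R1 (z=34.0): severe=0.64 → w = 0.6400
R2 (z=12.8): slight=0.36, high=0.47; AND[a·b] → w = 0.1692
R3 (z=32.0): ¬low=1−0.66=0.34, slight=0.36; AND[a·b] → w = 0.1224
R4 (z=16.0): low=0.66, severe=0.64; AND[a·b] → w = 0.4224
R5 (z=36.0): low=0.66, sharp=0.25; AND[a·b] → w = 0.1650
Weighted average = (0.6400·34.0 + 0.1692·12.8 + 0.1224·32.0 + 0.4224·16.0 + 0.1650·36.0) / (0.6400 + 0.1692 + 0.1224 + 0.4224 + 0.1650)
  = 40.5410 / 1.5190 = 26.69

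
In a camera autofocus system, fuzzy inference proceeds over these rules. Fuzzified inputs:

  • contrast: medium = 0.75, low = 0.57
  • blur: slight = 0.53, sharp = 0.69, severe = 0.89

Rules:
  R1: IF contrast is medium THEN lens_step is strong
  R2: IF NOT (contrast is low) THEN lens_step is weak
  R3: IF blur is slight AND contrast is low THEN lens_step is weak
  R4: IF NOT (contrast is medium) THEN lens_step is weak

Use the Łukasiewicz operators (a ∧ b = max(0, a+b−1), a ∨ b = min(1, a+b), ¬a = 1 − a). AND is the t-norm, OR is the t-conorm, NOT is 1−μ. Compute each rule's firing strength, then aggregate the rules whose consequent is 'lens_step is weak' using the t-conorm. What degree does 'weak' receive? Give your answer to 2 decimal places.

0.78

R1: medium=0.75 → w = 0.75
R2: ¬low=1−0.57=0.43 → w = 0.43
R3: slight=0.53, low=0.57; AND[max(0, a+b−1)] → w = 0.10
R4: ¬medium=1−0.75=0.25 → w = 0.25
Rules with consequent 'weak': {R2, R3, R4} → strengths 0.43, 0.10, 0.25
Aggregate via t-conorm [min(1, a+b)]: 0.78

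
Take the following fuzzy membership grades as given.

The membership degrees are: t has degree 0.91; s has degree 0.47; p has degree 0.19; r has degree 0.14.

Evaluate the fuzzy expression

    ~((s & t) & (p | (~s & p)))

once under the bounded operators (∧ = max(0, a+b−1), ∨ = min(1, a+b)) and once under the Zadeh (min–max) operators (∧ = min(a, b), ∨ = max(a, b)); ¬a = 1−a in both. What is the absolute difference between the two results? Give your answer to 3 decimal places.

Under bounded:
  s & t = max(0, a+b−1) on (0.47, 0.91) = 0.38
  ~s = 1 − 0.47 = 0.53
  ~s & p = max(0, a+b−1) on (0.53, 0.19) = 0.00
  p | (~s & p) = min(1, a+b) on (0.19, 0.00) = 0.19
  (s & t) & (p | (~s & p)) = max(0, a+b−1) on (0.38, 0.19) = 0.00
  ~((s & t) & (p | (~s & p))) = 1 − 0.00 = 1.00
  → value = 1.0000
Under Zadeh (min–max):
  s & t = min(a, b) on (0.47, 0.91) = 0.47
  ~s = 1 − 0.47 = 0.53
  ~s & p = min(a, b) on (0.53, 0.19) = 0.19
  p | (~s & p) = max(a, b) on (0.19, 0.19) = 0.19
  (s & t) & (p | (~s & p)) = min(a, b) on (0.47, 0.19) = 0.19
  ~((s & t) & (p | (~s & p))) = 1 − 0.19 = 0.81
  → value = 0.8100
|1.0000 − 0.8100| = 0.190

0.190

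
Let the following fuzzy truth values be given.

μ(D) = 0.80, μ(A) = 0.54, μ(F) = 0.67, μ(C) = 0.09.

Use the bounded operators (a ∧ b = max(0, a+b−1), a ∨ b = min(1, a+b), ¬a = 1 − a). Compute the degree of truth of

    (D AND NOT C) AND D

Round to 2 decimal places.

NOT C = 1 − 0.09 = 0.91
D AND NOT C = max(0, a+b−1) on (0.80, 0.91) = 0.71
(D AND NOT C) AND D = max(0, a+b−1) on (0.71, 0.80) = 0.51

0.51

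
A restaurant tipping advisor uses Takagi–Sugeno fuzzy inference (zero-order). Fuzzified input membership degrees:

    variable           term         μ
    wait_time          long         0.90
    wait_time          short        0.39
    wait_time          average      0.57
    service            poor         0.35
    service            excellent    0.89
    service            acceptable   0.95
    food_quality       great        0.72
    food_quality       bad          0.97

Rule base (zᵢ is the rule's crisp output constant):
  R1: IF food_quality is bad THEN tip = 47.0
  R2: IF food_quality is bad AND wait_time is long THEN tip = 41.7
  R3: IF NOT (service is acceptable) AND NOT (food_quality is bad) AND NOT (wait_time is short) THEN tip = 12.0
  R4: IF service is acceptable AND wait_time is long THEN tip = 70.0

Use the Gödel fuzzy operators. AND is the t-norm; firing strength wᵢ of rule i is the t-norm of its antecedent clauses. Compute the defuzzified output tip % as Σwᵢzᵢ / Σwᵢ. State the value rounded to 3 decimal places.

52.314

R1 (z=47.0): bad=0.97 → w = 0.97
R2 (z=41.7): bad=0.97, long=0.90; AND[min(a, b)] → w = 0.90
R3 (z=12.0): ¬acceptable=1−0.95=0.05, ¬bad=1−0.97=0.03, ¬short=1−0.39=0.61; AND[min(a, b)] → w = 0.03
R4 (z=70.0): acceptable=0.95, long=0.90; AND[min(a, b)] → w = 0.90
Weighted average = (0.97·47.0 + 0.90·41.7 + 0.03·12.0 + 0.90·70.0) / (0.97 + 0.90 + 0.03 + 0.90)
  = 146.4800 / 2.8000 = 52.314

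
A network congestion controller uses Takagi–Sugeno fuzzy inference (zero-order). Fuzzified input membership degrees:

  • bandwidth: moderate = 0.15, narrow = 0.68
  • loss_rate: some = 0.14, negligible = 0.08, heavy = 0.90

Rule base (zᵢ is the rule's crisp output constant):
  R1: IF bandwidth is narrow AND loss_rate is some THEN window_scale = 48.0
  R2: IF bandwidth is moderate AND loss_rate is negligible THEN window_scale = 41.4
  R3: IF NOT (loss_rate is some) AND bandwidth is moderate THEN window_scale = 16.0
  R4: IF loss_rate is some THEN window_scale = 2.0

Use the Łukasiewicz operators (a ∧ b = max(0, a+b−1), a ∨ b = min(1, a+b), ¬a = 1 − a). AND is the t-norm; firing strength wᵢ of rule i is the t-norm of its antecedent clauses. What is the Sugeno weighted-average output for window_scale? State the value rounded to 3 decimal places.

2.933

R1 (z=48.0): narrow=0.68, some=0.14; AND[max(0, a+b−1)] → w = 0.00
R2 (z=41.4): moderate=0.15, negligible=0.08; AND[max(0, a+b−1)] → w = 0.00
R3 (z=16.0): ¬some=1−0.14=0.86, moderate=0.15; AND[max(0, a+b−1)] → w = 0.01
R4 (z=2.0): some=0.14 → w = 0.14
Weighted average = (0.00·48.0 + 0.00·41.4 + 0.01·16.0 + 0.14·2.0) / (0.00 + 0.00 + 0.01 + 0.14)
  = 0.4400 / 0.1500 = 2.933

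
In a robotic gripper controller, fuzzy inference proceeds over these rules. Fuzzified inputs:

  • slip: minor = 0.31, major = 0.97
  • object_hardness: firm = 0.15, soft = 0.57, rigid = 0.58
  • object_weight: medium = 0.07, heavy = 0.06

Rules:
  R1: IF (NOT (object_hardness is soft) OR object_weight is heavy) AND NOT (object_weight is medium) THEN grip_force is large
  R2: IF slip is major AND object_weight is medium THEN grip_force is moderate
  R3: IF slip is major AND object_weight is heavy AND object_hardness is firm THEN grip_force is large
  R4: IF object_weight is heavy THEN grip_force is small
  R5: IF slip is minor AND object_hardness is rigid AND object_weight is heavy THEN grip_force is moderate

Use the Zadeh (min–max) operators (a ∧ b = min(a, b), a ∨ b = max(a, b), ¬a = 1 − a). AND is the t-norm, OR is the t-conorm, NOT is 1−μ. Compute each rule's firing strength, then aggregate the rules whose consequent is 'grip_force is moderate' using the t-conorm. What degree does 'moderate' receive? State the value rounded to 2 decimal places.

R1: (¬soft=1−0.57=0.43 OR heavy=0.06) = 0.43; AND[min(a, b)] with ¬medium=1−0.07=0.93 → w = 0.43
R2: major=0.97, medium=0.07; AND[min(a, b)] → w = 0.07
R3: major=0.97, heavy=0.06, firm=0.15; AND[min(a, b)] → w = 0.06
R4: heavy=0.06 → w = 0.06
R5: minor=0.31, rigid=0.58, heavy=0.06; AND[min(a, b)] → w = 0.06
Rules with consequent 'moderate': {R2, R5} → strengths 0.07, 0.06
Aggregate via t-conorm [max(a, b)]: 0.07

0.07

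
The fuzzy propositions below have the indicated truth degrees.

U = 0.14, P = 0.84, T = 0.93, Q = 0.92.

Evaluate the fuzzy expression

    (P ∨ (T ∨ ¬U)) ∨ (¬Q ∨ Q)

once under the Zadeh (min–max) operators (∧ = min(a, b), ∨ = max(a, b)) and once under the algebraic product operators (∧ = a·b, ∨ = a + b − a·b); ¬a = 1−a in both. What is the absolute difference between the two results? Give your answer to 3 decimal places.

0.070

Under Zadeh (min–max):
  ¬U = 1 − 0.14 = 0.86
  T ∨ ¬U = max(a, b) on (0.93, 0.86) = 0.93
  P ∨ (T ∨ ¬U) = max(a, b) on (0.84, 0.93) = 0.93
  ¬Q = 1 − 0.92 = 0.08
  ¬Q ∨ Q = max(a, b) on (0.08, 0.92) = 0.92
  (P ∨ (T ∨ ¬U)) ∨ (¬Q ∨ Q) = max(a, b) on (0.93, 0.92) = 0.93
  → value = 0.9300
Under algebraic product:
  ¬U = 1 − 0.1400 = 0.8600
  T ∨ ¬U = a + b − a·b on (0.9300, 0.8600) = 0.9902
  P ∨ (T ∨ ¬U) = a + b − a·b on (0.8400, 0.9902) = 0.9984
  ¬Q = 1 − 0.9200 = 0.0800
  ¬Q ∨ Q = a + b − a·b on (0.0800, 0.9200) = 0.9264
  (P ∨ (T ∨ ¬U)) ∨ (¬Q ∨ Q) = a + b − a·b on (0.9984, 0.9264) = 0.9999
  → value = 0.9999
|0.9300 − 0.9999| = 0.070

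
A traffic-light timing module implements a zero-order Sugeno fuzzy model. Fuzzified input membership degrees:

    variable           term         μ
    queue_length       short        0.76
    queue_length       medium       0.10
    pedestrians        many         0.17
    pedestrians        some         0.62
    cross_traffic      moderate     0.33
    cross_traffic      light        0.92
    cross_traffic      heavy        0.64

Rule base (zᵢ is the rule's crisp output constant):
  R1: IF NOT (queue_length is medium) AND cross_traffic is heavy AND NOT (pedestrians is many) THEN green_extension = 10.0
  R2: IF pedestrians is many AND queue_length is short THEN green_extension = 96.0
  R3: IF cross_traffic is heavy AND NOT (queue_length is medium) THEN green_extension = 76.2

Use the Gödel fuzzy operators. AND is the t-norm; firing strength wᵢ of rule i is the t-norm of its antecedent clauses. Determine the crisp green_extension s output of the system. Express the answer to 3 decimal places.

R1 (z=10.0): ¬medium=1−0.10=0.90, heavy=0.64, ¬many=1−0.17=0.83; AND[min(a, b)] → w = 0.64
R2 (z=96.0): many=0.17, short=0.76; AND[min(a, b)] → w = 0.17
R3 (z=76.2): heavy=0.64, ¬medium=1−0.10=0.90; AND[min(a, b)] → w = 0.64
Weighted average = (0.64·10.0 + 0.17·96.0 + 0.64·76.2) / (0.64 + 0.17 + 0.64)
  = 71.4880 / 1.4500 = 49.302

49.302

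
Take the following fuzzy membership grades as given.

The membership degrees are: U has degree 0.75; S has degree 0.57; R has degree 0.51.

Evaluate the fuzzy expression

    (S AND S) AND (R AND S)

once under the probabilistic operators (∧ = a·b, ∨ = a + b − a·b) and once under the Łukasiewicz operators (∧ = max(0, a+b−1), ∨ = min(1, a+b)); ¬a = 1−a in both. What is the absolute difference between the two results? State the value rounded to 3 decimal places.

Under probabilistic:
  S AND S = a·b on (0.5700, 0.5700) = 0.3249
  R AND S = a·b on (0.5100, 0.5700) = 0.2907
  (S AND S) AND (R AND S) = a·b on (0.3249, 0.2907) = 0.0944
  → value = 0.0944
Under Łukasiewicz:
  S AND S = max(0, a+b−1) on (0.57, 0.57) = 0.14
  R AND S = max(0, a+b−1) on (0.51, 0.57) = 0.08
  (S AND S) AND (R AND S) = max(0, a+b−1) on (0.14, 0.08) = 0.00
  → value = 0.0000
|0.0944 − 0.0000| = 0.094

0.094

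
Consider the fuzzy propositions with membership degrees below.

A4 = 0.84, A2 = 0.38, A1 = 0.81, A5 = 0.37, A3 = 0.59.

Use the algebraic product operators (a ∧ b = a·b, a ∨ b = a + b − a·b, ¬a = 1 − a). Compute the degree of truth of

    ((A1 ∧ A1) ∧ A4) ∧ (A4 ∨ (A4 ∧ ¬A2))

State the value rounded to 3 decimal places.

0.509

A1 ∧ A1 = a·b on (0.8100, 0.8100) = 0.6561
(A1 ∧ A1) ∧ A4 = a·b on (0.6561, 0.8400) = 0.5511
¬A2 = 1 − 0.3800 = 0.6200
A4 ∧ ¬A2 = a·b on (0.8400, 0.6200) = 0.5208
A4 ∨ (A4 ∧ ¬A2) = a + b − a·b on (0.8400, 0.5208) = 0.9233
((A1 ∧ A1) ∧ A4) ∧ (A4 ∨ (A4 ∧ ¬A2)) = a·b on (0.5511, 0.9233) = 0.5089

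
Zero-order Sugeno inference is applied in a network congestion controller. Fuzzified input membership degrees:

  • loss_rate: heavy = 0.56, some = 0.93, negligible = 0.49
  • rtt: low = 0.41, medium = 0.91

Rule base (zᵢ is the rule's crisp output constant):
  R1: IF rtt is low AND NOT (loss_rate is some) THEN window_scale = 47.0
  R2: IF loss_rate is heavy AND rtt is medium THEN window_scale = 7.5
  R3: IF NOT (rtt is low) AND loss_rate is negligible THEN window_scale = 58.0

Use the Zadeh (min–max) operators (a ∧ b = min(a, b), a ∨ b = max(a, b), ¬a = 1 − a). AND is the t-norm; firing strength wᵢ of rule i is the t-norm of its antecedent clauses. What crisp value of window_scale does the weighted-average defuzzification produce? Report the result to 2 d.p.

R1 (z=47.0): low=0.41, ¬some=1−0.93=0.07; AND[min(a, b)] → w = 0.07
R2 (z=7.5): heavy=0.56, medium=0.91; AND[min(a, b)] → w = 0.56
R3 (z=58.0): ¬low=1−0.41=0.59, negligible=0.49; AND[min(a, b)] → w = 0.49
Weighted average = (0.07·47.0 + 0.56·7.5 + 0.49·58.0) / (0.07 + 0.56 + 0.49)
  = 35.9100 / 1.1200 = 32.06

32.06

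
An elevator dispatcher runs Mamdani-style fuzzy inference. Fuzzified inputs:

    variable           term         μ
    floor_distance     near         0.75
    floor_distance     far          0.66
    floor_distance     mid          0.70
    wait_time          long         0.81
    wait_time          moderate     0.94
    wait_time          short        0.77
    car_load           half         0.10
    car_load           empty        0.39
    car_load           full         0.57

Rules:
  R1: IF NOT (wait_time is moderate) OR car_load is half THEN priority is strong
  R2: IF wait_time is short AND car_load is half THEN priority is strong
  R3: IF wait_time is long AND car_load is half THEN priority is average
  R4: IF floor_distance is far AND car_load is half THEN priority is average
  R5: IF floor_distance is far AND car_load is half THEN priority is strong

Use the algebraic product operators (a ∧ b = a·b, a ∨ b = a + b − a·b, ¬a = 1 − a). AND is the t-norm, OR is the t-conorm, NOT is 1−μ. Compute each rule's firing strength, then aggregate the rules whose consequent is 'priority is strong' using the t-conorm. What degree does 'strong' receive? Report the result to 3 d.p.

R1: ¬moderate=1−0.94=0.06, half=0.10; OR[a + b − a·b] → w = 0.1540
R2: short=0.77, half=0.10; AND[a·b] → w = 0.0770
R3: long=0.81, half=0.10; AND[a·b] → w = 0.0810
R4: far=0.66, half=0.10; AND[a·b] → w = 0.0660
R5: far=0.66, half=0.10; AND[a·b] → w = 0.0660
Rules with consequent 'strong': {R1, R2, R5} → strengths 0.1540, 0.0770, 0.0660
Aggregate via t-conorm [a + b − a·b]: 0.2707

0.271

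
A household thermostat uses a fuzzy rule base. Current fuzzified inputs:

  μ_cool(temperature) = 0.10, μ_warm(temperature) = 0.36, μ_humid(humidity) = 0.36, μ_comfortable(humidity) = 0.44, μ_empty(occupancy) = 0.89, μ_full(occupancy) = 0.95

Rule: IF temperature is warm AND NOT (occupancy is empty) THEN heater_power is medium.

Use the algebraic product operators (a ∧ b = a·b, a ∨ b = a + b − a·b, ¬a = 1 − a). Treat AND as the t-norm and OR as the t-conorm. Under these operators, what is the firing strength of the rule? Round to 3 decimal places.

0.040

firing strength: warm=0.36, ¬empty=1−0.89=0.11; AND[a·b] → w = 0.0396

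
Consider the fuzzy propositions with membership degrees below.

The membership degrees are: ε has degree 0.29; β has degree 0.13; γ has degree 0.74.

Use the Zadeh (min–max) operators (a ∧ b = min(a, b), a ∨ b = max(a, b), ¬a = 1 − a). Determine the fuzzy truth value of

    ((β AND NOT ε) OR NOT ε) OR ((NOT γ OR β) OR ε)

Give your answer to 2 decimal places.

NOT ε = 1 − 0.29 = 0.71
β AND NOT ε = min(a, b) on (0.13, 0.71) = 0.13
NOT ε = 1 − 0.29 = 0.71
(β AND NOT ε) OR NOT ε = max(a, b) on (0.13, 0.71) = 0.71
NOT γ = 1 − 0.74 = 0.26
NOT γ OR β = max(a, b) on (0.26, 0.13) = 0.26
(NOT γ OR β) OR ε = max(a, b) on (0.26, 0.29) = 0.29
((β AND NOT ε) OR NOT ε) OR ((NOT γ OR β) OR ε) = max(a, b) on (0.71, 0.29) = 0.71

0.71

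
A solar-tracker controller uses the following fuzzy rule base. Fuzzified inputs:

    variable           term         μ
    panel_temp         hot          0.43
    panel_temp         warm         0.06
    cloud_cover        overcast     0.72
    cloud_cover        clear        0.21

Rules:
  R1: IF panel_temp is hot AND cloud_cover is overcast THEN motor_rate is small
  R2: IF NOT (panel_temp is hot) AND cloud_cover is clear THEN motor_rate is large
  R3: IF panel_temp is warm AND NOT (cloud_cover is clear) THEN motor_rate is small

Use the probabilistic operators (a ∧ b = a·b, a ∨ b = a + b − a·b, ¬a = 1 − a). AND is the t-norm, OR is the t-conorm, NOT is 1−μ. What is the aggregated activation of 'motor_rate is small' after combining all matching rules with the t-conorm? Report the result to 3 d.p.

0.342

R1: hot=0.43, overcast=0.72; AND[a·b] → w = 0.3096
R2: ¬hot=1−0.43=0.57, clear=0.21; AND[a·b] → w = 0.1197
R3: warm=0.06, ¬clear=1−0.21=0.79; AND[a·b] → w = 0.0474
Rules with consequent 'small': {R1, R3} → strengths 0.3096, 0.0474
Aggregate via t-conorm [a + b − a·b]: 0.3423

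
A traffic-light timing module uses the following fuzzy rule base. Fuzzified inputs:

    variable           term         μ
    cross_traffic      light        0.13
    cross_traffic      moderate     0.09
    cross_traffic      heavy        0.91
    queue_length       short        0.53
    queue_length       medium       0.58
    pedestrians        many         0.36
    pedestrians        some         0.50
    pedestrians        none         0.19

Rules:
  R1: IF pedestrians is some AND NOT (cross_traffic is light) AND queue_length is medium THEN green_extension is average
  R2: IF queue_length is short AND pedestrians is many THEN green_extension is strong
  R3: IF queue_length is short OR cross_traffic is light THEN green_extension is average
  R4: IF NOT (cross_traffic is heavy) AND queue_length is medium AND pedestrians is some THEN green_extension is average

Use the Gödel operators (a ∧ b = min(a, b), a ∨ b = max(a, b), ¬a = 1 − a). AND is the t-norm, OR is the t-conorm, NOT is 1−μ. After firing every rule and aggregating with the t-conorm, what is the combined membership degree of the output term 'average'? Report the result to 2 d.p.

R1: some=0.50, ¬light=1−0.13=0.87, medium=0.58; AND[min(a, b)] → w = 0.50
R2: short=0.53, many=0.36; AND[min(a, b)] → w = 0.36
R3: short=0.53, light=0.13; OR[max(a, b)] → w = 0.53
R4: ¬heavy=1−0.91=0.09, medium=0.58, some=0.50; AND[min(a, b)] → w = 0.09
Rules with consequent 'average': {R1, R3, R4} → strengths 0.50, 0.53, 0.09
Aggregate via t-conorm [max(a, b)]: 0.53

0.53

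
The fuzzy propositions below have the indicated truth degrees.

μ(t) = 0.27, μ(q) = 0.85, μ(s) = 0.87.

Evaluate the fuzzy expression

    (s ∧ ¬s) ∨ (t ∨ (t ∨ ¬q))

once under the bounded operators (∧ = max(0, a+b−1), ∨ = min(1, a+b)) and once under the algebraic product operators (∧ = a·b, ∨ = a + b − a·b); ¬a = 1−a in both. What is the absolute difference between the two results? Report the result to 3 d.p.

0.092

Under bounded:
  ¬s = 1 − 0.87 = 0.13
  s ∧ ¬s = max(0, a+b−1) on (0.87, 0.13) = 0.00
  ¬q = 1 − 0.85 = 0.15
  t ∨ ¬q = min(1, a+b) on (0.27, 0.15) = 0.42
  t ∨ (t ∨ ¬q) = min(1, a+b) on (0.27, 0.42) = 0.69
  (s ∧ ¬s) ∨ (t ∨ (t ∨ ¬q)) = min(1, a+b) on (0.00, 0.69) = 0.69
  → value = 0.6900
Under algebraic product:
  ¬s = 1 − 0.8700 = 0.1300
  s ∧ ¬s = a·b on (0.8700, 0.1300) = 0.1131
  ¬q = 1 − 0.8500 = 0.1500
  t ∨ ¬q = a + b − a·b on (0.2700, 0.1500) = 0.3795
  t ∨ (t ∨ ¬q) = a + b − a·b on (0.2700, 0.3795) = 0.5470
  (s ∧ ¬s) ∨ (t ∨ (t ∨ ¬q)) = a + b − a·b on (0.1131, 0.5470) = 0.5983
  → value = 0.5983
|0.6900 − 0.5983| = 0.092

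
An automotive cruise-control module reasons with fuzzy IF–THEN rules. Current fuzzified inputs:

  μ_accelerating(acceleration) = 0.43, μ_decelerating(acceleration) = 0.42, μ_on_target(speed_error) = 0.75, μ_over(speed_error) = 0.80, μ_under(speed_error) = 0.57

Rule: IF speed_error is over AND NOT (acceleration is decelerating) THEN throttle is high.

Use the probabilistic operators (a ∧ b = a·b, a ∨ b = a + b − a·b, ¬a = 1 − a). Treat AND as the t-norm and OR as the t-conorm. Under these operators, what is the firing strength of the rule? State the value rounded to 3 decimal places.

0.464

firing strength: over=0.80, ¬decelerating=1−0.42=0.58; AND[a·b] → w = 0.4640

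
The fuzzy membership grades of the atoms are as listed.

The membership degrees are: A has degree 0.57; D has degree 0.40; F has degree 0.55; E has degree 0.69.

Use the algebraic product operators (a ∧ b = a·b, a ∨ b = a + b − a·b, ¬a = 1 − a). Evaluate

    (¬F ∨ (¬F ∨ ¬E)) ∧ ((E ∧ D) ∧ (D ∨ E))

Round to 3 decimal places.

¬F = 1 − 0.5500 = 0.4500
¬F = 1 − 0.5500 = 0.4500
¬E = 1 − 0.6900 = 0.3100
¬F ∨ ¬E = a + b − a·b on (0.4500, 0.3100) = 0.6205
¬F ∨ (¬F ∨ ¬E) = a + b − a·b on (0.4500, 0.6205) = 0.7913
E ∧ D = a·b on (0.6900, 0.4000) = 0.2760
D ∨ E = a + b − a·b on (0.4000, 0.6900) = 0.8140
(E ∧ D) ∧ (D ∨ E) = a·b on (0.2760, 0.8140) = 0.2247
(¬F ∨ (¬F ∨ ¬E)) ∧ ((E ∧ D) ∧ (D ∨ E)) = a·b on (0.7913, 0.2247) = 0.1778

0.178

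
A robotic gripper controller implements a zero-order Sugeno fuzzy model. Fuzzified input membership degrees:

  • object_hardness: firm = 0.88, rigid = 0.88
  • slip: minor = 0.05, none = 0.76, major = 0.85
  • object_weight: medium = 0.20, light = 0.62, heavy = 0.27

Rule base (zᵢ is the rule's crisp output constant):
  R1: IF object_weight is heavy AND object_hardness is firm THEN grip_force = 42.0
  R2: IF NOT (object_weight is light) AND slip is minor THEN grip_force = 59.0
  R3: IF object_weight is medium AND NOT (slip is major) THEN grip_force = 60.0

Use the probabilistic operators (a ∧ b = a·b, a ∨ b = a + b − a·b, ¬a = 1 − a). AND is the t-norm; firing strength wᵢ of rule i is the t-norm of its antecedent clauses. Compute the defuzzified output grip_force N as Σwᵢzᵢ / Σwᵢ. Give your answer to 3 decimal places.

R1 (z=42.0): heavy=0.27, firm=0.88; AND[a·b] → w = 0.2376
R2 (z=59.0): ¬light=1−0.62=0.38, minor=0.05; AND[a·b] → w = 0.0190
R3 (z=60.0): medium=0.20, ¬major=1−0.85=0.15; AND[a·b] → w = 0.0300
Weighted average = (0.2376·42.0 + 0.0190·59.0 + 0.0300·60.0) / (0.2376 + 0.0190 + 0.0300)
  = 12.9002 / 0.2866 = 45.011

45.011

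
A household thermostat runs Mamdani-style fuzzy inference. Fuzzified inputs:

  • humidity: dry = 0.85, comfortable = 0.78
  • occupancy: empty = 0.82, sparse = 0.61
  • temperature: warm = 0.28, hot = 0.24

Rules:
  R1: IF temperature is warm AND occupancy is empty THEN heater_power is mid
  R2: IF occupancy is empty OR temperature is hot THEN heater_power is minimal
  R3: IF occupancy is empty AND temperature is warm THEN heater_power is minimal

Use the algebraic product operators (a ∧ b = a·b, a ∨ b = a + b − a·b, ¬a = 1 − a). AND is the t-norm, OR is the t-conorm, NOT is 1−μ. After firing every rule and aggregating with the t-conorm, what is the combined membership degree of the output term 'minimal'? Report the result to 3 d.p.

0.895

R1: warm=0.28, empty=0.82; AND[a·b] → w = 0.2296
R2: empty=0.82, hot=0.24; OR[a + b − a·b] → w = 0.8632
R3: empty=0.82, warm=0.28; AND[a·b] → w = 0.2296
Rules with consequent 'minimal': {R2, R3} → strengths 0.8632, 0.2296
Aggregate via t-conorm [a + b − a·b]: 0.8946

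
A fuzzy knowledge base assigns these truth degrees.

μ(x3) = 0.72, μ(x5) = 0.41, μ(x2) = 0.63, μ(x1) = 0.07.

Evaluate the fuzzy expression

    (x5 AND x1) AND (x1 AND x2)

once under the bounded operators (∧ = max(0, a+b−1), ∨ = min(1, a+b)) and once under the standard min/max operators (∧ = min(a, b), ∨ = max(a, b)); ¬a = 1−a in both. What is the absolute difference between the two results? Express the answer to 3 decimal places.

Under bounded:
  x5 AND x1 = max(0, a+b−1) on (0.41, 0.07) = 0.00
  x1 AND x2 = max(0, a+b−1) on (0.07, 0.63) = 0.00
  (x5 AND x1) AND (x1 AND x2) = max(0, a+b−1) on (0.00, 0.00) = 0.00
  → value = 0.0000
Under standard min/max:
  x5 AND x1 = min(a, b) on (0.41, 0.07) = 0.07
  x1 AND x2 = min(a, b) on (0.07, 0.63) = 0.07
  (x5 AND x1) AND (x1 AND x2) = min(a, b) on (0.07, 0.07) = 0.07
  → value = 0.0700
|0.0000 − 0.0700| = 0.070

0.070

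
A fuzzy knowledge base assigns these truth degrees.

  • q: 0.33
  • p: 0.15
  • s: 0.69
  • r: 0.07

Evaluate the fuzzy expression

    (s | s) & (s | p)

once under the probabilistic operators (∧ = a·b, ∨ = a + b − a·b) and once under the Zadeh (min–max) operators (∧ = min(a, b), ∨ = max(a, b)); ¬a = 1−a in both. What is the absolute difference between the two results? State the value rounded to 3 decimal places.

0.024

Under probabilistic:
  s | s = a + b − a·b on (0.6900, 0.6900) = 0.9039
  s | p = a + b − a·b on (0.6900, 0.1500) = 0.7365
  (s | s) & (s | p) = a·b on (0.9039, 0.7365) = 0.6657
  → value = 0.6657
Under Zadeh (min–max):
  s | s = max(a, b) on (0.69, 0.69) = 0.69
  s | p = max(a, b) on (0.69, 0.15) = 0.69
  (s | s) & (s | p) = min(a, b) on (0.69, 0.69) = 0.69
  → value = 0.6900
|0.6657 − 0.6900| = 0.024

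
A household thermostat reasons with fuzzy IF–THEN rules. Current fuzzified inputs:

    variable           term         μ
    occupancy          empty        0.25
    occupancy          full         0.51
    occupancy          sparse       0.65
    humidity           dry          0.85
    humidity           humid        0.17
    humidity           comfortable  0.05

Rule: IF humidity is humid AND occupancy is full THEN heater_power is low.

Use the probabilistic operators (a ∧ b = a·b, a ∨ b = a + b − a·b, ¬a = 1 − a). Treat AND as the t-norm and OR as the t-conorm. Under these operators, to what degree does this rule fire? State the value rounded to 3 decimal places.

firing strength: humid=0.17, full=0.51; AND[a·b] → w = 0.0867

0.087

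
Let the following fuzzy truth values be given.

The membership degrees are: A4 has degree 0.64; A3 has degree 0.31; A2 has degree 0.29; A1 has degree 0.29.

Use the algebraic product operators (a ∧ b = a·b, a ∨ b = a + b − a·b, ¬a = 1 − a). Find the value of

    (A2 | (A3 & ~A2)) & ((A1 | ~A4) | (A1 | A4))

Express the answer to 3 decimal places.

~A2 = 1 − 0.2900 = 0.7100
A3 & ~A2 = a·b on (0.3100, 0.7100) = 0.2201
A2 | (A3 & ~A2) = a + b − a·b on (0.2900, 0.2201) = 0.4463
~A4 = 1 − 0.6400 = 0.3600
A1 | ~A4 = a + b − a·b on (0.2900, 0.3600) = 0.5456
A1 | A4 = a + b − a·b on (0.2900, 0.6400) = 0.7444
(A1 | ~A4) | (A1 | A4) = a + b − a·b on (0.5456, 0.7444) = 0.8839
(A2 | (A3 & ~A2)) & ((A1 | ~A4) | (A1 | A4)) = a·b on (0.4463, 0.8839) = 0.3944

0.394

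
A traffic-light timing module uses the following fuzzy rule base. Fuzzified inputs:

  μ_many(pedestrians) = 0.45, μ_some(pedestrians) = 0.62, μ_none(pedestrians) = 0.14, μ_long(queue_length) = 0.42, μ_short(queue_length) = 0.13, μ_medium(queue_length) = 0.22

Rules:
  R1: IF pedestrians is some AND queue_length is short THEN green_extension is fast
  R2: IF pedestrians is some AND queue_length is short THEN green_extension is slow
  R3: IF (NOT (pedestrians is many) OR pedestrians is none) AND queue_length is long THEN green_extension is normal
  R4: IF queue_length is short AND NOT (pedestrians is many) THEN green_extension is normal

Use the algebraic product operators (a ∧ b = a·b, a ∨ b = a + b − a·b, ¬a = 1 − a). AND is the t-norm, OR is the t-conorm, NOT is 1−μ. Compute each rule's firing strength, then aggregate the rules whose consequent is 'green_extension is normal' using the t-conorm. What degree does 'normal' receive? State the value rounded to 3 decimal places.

0.311

R1: some=0.62, short=0.13; AND[a·b] → w = 0.0806
R2: some=0.62, short=0.13; AND[a·b] → w = 0.0806
R3: (¬many=1−0.45=0.55 OR none=0.14) = 0.6130; AND[a·b] with long=0.42 → w = 0.2575
R4: short=0.13, ¬many=1−0.45=0.55; AND[a·b] → w = 0.0715
Rules with consequent 'normal': {R3, R4} → strengths 0.2575, 0.0715
Aggregate via t-conorm [a + b − a·b]: 0.3106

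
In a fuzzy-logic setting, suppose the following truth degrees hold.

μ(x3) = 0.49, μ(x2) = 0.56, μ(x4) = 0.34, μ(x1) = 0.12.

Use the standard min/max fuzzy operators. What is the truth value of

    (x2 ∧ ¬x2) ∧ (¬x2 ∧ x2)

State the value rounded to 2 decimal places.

0.44

¬x2 = 1 − 0.56 = 0.44
x2 ∧ ¬x2 = min(a, b) on (0.56, 0.44) = 0.44
¬x2 = 1 − 0.56 = 0.44
¬x2 ∧ x2 = min(a, b) on (0.44, 0.56) = 0.44
(x2 ∧ ¬x2) ∧ (¬x2 ∧ x2) = min(a, b) on (0.44, 0.44) = 0.44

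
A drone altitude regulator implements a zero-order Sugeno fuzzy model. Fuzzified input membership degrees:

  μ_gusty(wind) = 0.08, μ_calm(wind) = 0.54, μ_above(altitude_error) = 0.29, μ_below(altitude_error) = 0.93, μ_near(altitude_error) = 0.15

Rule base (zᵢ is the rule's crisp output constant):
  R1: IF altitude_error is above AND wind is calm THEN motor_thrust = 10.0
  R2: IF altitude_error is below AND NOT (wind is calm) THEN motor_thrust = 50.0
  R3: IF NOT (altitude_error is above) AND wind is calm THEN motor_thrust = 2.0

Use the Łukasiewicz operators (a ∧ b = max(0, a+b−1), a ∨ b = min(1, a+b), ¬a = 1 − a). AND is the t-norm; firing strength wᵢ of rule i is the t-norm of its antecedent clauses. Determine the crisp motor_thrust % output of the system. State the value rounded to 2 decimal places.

R1 (z=10.0): above=0.29, calm=0.54; AND[max(0, a+b−1)] → w = 0.00
R2 (z=50.0): below=0.93, ¬calm=1−0.54=0.46; AND[max(0, a+b−1)] → w = 0.39
R3 (z=2.0): ¬above=1−0.29=0.71, calm=0.54; AND[max(0, a+b−1)] → w = 0.25
Weighted average = (0.00·10.0 + 0.39·50.0 + 0.25·2.0) / (0.00 + 0.39 + 0.25)
  = 20.0000 / 0.6400 = 31.25

31.25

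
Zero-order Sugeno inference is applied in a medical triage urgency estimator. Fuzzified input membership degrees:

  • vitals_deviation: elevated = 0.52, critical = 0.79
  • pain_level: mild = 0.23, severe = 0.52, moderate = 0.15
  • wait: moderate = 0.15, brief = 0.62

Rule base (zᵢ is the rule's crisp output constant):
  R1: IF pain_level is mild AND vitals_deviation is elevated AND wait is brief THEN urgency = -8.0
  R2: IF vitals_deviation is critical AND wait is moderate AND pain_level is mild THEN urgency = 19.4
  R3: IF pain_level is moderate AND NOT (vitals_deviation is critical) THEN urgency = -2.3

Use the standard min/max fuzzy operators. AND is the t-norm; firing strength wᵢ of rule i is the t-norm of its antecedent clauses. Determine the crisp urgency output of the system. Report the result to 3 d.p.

R1 (z=-8.0): mild=0.23, elevated=0.52, brief=0.62; AND[min(a, b)] → w = 0.23
R2 (z=19.4): critical=0.79, moderate=0.15, mild=0.23; AND[min(a, b)] → w = 0.15
R3 (z=-2.3): moderate=0.15, ¬critical=1−0.79=0.21; AND[min(a, b)] → w = 0.15
Weighted average = (0.23·-8.0 + 0.15·19.4 + 0.15·-2.3) / (0.23 + 0.15 + 0.15)
  = 0.7250 / 0.5300 = 1.368

1.368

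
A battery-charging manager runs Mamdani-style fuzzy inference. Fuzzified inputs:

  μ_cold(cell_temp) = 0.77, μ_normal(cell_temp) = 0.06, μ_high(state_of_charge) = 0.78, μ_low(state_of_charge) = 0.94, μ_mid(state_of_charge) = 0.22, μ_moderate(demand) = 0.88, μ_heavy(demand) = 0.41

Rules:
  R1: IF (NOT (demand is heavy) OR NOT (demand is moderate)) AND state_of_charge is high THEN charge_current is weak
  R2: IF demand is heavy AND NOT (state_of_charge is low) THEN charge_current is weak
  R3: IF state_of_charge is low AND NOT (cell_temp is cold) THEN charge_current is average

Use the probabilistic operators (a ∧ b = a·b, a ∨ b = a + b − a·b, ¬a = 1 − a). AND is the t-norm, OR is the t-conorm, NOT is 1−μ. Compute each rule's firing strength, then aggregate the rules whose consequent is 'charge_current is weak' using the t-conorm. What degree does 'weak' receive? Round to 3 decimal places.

0.511

R1: (¬heavy=1−0.41=0.59 OR ¬moderate=1−0.88=0.12) = 0.6392; AND[a·b] with high=0.78 → w = 0.4986
R2: heavy=0.41, ¬low=1−0.94=0.06; AND[a·b] → w = 0.0246
R3: low=0.94, ¬cold=1−0.77=0.23; AND[a·b] → w = 0.2162
Rules with consequent 'weak': {R1, R2} → strengths 0.4986, 0.0246
Aggregate via t-conorm [a + b − a·b]: 0.5109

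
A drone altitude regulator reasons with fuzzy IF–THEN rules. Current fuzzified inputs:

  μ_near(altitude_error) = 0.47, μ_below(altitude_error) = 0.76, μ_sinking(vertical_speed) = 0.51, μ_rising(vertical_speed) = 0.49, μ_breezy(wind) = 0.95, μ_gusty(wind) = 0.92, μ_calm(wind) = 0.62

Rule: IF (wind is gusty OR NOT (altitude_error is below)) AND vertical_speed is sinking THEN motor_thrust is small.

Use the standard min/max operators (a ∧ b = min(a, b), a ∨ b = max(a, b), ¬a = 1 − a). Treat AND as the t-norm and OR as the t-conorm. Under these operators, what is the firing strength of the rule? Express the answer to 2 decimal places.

0.51

firing strength: (gusty=0.92 OR ¬below=1−0.76=0.24) = 0.92; AND[min(a, b)] with sinking=0.51 → w = 0.51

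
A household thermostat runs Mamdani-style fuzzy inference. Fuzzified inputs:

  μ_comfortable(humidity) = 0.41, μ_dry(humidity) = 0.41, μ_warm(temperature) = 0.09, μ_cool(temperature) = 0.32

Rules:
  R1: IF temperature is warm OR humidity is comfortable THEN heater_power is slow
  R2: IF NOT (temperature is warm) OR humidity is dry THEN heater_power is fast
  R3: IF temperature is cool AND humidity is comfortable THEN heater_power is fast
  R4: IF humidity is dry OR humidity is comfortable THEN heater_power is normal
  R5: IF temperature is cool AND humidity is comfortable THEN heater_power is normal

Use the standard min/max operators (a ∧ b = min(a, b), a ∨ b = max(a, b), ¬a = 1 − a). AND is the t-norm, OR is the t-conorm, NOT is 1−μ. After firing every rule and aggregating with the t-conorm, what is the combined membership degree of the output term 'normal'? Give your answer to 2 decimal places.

0.41

R1: warm=0.09, comfortable=0.41; OR[max(a, b)] → w = 0.41
R2: ¬warm=1−0.09=0.91, dry=0.41; OR[max(a, b)] → w = 0.91
R3: cool=0.32, comfortable=0.41; AND[min(a, b)] → w = 0.32
R4: dry=0.41, comfortable=0.41; OR[max(a, b)] → w = 0.41
R5: cool=0.32, comfortable=0.41; AND[min(a, b)] → w = 0.32
Rules with consequent 'normal': {R4, R5} → strengths 0.41, 0.32
Aggregate via t-conorm [max(a, b)]: 0.41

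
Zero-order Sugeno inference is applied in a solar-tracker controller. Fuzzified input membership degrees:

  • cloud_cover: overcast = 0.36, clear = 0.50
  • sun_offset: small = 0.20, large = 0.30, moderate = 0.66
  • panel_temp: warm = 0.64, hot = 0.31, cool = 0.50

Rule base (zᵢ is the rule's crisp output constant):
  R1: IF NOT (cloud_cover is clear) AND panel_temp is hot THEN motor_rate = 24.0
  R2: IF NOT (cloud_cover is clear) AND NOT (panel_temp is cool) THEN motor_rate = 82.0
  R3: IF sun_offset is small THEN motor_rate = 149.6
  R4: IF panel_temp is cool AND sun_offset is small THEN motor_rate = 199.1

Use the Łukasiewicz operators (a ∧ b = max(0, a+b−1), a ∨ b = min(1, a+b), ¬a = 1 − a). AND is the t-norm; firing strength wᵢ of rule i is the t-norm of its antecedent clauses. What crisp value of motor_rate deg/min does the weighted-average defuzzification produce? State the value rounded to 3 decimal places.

149.600

R1 (z=24.0): ¬clear=1−0.50=0.50, hot=0.31; AND[max(0, a+b−1)] → w = 0.00
R2 (z=82.0): ¬clear=1−0.50=0.50, ¬cool=1−0.50=0.50; AND[max(0, a+b−1)] → w = 0.00
R3 (z=149.6): small=0.20 → w = 0.20
R4 (z=199.1): cool=0.50, small=0.20; AND[max(0, a+b−1)] → w = 0.00
Weighted average = (0.00·24.0 + 0.00·82.0 + 0.20·149.6 + 0.00·199.1) / (0.00 + 0.00 + 0.20 + 0.00)
  = 29.9200 / 0.2000 = 149.600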